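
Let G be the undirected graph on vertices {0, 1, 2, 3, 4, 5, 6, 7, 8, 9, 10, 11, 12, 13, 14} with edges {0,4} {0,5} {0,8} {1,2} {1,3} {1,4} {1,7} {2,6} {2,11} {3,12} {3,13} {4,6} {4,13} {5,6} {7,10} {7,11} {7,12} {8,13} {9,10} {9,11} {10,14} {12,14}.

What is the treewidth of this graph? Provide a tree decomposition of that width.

Each bag holds 4 vertices, so the decomposition has width 3, which upper-bounds the treewidth. For the lower bound: the 4 vertex sets {0,5,8}, {13}, {4}, {1,2,3,6} are disjoint, each induces a connected subgraph, and every pair is joined by at least one edge of G. Contracting each set to a single vertex therefore yields K_{4} as a minor, and since treewidth is minor-monotone, tw(G) ≥ tw(K_{4}) = 3. Therefore the treewidth is 3.

Treewidth 3.
One optimal decomposition is:
Bags: B1 = {0, 5, 8, 13}  B2 = {0, 4, 5, 13}  B3 = {4, 5, 6, 13}  B4 = {3, 4, 6, 13}  B5 = {1, 3, 4, 6}  B6 = {1, 2, 3, 6}  B7 = {1, 2, 3, 12}  B8 = {1, 2, 7, 12}  B9 = {2, 7, 11, 12}  B10 = {7, 11, 12, 14}  B11 = {7, 10, 11, 14}  B12 = {9, 10, 11, 14}
Tree: B1–B2, B2–B3, B3–B4, B4–B5, B5–B6, B6–B7, B7–B8, B8–B9, B9–B10, B10–B11, B11–B12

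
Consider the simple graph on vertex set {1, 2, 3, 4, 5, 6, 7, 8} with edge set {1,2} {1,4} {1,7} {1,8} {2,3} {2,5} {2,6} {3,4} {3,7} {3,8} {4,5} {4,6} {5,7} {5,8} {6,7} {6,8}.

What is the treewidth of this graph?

4

A width-4 tree decomposition is:
Bags: B1 = {2, 3, 4, 7, 8}  B2 = {2, 4, 6, 7, 8}  B3 = {1, 2, 4, 7, 8}  B4 = {2, 4, 5, 7, 8}
Tree: B1–B2, B2–B3, B3–B4
Each bag holds 5 vertices, so the decomposition has width 4, which upper-bounds the treewidth. For the lower bound: the 5 vertex sets {3,4}, {6,8}, {1,7}, {2}, {5} are disjoint, each induces a connected subgraph, and every pair is joined by at least one edge of G. Contracting each set to a single vertex therefore yields K_{5} as a minor, and since treewidth is minor-monotone, tw(G) ≥ tw(K_{5}) = 4. The upper and lower bounds meet at 4, so that is the treewidth.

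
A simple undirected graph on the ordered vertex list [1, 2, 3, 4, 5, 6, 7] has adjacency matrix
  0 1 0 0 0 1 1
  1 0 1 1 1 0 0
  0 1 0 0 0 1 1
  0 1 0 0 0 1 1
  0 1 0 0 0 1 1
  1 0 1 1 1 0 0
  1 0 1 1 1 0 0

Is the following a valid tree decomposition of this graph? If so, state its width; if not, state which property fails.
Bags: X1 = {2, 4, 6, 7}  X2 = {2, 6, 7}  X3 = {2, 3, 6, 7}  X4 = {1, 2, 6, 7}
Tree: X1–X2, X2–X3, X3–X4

A tree decomposition must satisfy three properties: every vertex lies in some bag; for every edge, both endpoints lie together in some bag; and for every vertex, the bags containing it form a connected subtree. Here vertex 5 appears in no bag, so the decomposition is invalid.

No — vertex 5 appears in no bag.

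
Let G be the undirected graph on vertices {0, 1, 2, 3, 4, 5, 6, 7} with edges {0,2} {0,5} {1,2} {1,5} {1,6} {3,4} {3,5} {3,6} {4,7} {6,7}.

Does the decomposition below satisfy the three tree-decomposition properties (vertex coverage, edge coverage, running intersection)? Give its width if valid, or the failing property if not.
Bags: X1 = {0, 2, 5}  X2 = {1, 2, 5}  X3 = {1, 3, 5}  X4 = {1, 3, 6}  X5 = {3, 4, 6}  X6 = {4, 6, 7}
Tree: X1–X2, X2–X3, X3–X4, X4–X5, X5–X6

Every vertex of G appears in some bag (union = {0, 1, 2, 3, 4, 5, 6, 7}); every edge is covered by a bag; and for each vertex v the set of bags containing v is connected in the bag tree. The decomposition is therefore valid. The largest bag has 3 vertices, so the width is 2.

Yes; width 2.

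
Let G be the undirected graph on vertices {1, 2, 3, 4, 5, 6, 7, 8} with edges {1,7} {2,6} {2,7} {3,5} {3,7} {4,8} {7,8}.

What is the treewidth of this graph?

A width-1 tree decomposition is:
Bags: B1 = {3, 7}  B2 = {3, 5}  B3 = {2, 7}  B4 = {7, 8}  B5 = {2, 6}  B6 = {4, 8}  B7 = {1, 7}
Tree: B1–B2, B1–B3, B1–B4, B3–B5, B4–B6, B4–B7
The largest bag has 2 vertices, giving width 1; this decomposition certifies tw(G) ≤ 1. G has an edge, so its treewidth is at least 1. Therefore the treewidth is 1.

1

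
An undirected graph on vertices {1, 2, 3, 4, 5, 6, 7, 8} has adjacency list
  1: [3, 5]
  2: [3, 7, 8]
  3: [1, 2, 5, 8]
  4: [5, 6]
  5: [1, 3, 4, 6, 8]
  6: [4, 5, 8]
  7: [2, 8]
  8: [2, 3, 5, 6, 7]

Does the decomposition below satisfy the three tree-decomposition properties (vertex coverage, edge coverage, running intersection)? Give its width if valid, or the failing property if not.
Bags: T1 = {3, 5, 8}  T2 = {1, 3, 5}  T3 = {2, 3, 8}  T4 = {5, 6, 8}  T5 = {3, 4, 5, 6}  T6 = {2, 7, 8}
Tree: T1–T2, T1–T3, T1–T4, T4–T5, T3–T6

No — bags containing vertex 3 are not connected in the tree.

A tree decomposition must satisfy three properties: every vertex lies in some bag; for every edge, both endpoints lie together in some bag; and for every vertex, the bags containing it form a connected subtree. Here bags containing vertex 3 are not connected in the tree, so the decomposition is invalid.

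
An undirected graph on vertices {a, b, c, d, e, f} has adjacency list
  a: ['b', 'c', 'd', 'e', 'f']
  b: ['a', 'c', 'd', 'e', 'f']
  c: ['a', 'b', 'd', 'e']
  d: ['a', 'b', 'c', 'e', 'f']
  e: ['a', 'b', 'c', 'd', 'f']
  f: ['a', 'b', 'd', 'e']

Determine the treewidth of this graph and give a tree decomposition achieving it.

Treewidth 4.
One such decomposition:
Bags: B1 = {a, b, d, e, f}  B2 = {a, b, c, d, e}
Tree: B1–B2

Every bag has size at most 5, so the width is 5 − 1 = 4 and tw(G) ≤ 4. Conversely, {a, b, c, d, e} is a clique of size 5, and the vertices of any clique must share a bag in every tree decomposition; so some bag has ≥ 5 vertices and tw(G) ≥ 4. Hence tw(G) = 4 exactly.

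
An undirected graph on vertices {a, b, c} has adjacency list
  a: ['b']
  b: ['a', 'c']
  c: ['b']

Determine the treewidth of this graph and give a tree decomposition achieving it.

Each bag holds 2 vertices, so the decomposition has width 1, which upper-bounds the treewidth. G has an edge, so its treewidth is at least 1. Therefore the treewidth is 1.

Treewidth 1.
One such decomposition:
Bags: B1 = {b, c}  B2 = {a, b}
Tree: B1–B2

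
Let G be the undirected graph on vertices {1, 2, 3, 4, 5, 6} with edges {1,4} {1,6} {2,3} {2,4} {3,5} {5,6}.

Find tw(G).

A width-2 tree decomposition is:
Bags: B1 = {3, 5, 6}  B2 = {2, 3, 6}  B3 = {2, 4, 6}  B4 = {1, 4, 6}
Tree: B1–B2, B2–B3, B3–B4
Every bag has size at most 3, so the width is 3 − 1 = 2 and tw(G) ≤ 2. Since 6–5–3–2–4–1–6 is a cycle in G, G is not acyclic. Forests are exactly the graphs of treewidth ≤ 1, so tw(G) ≥ 2. Hence tw(G) = 2 exactly.

2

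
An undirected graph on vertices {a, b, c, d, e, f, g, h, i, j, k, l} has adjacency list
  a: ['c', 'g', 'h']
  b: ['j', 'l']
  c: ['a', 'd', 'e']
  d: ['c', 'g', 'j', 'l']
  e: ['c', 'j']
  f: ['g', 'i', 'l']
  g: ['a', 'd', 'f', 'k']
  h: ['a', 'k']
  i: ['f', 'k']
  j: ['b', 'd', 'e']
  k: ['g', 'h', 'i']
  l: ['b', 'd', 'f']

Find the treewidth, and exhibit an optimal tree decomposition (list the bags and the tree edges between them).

Treewidth 3.
Bags: B1 = {b, c, e, j}  B2 = {b, c, d, j}  B3 = {b, c, d, l}  B4 = {a, c, d, l}  B5 = {a, d, g, l}  B6 = {a, f, g, l}  B7 = {a, f, g, h}  B8 = {f, g, h, k}  B9 = {f, h, i, k}
Tree: B1–B2, B2–B3, B3–B4, B4–B5, B5–B6, B6–B7, B7–B8, B8–B9

Each bag holds 4 vertices, so the decomposition has width 3, which upper-bounds the treewidth. For the lower bound: the 4 vertex sets {b,e,j}, {c}, {d}, {a,f,g,l} are disjoint, each induces a connected subgraph, and every pair is joined by at least one edge of G. Contracting each set to a single vertex therefore yields K_{4} as a minor, and since treewidth is minor-monotone, tw(G) ≥ tw(K_{4}) = 3. Therefore the treewidth is 3.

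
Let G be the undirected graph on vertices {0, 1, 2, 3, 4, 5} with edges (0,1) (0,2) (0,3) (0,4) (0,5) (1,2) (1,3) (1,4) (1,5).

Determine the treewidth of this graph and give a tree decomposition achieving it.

Treewidth 2.
One optimal decomposition is:
Bags: B1 = {0, 1, 3}  B2 = {0, 1, 2}  B3 = {0, 1, 4}  B4 = {0, 1, 5}
Tree: B1–B2, B2–B3, B2–B4

The largest bag has 3 vertices, giving width 2; this decomposition certifies tw(G) ≤ 2. Conversely, {0, 1, 2} is a clique of size 3, and the vertices of any clique must share a bag in every tree decomposition; so some bag has ≥ 3 vertices and tw(G) ≥ 2. Hence tw(G) = 2 exactly.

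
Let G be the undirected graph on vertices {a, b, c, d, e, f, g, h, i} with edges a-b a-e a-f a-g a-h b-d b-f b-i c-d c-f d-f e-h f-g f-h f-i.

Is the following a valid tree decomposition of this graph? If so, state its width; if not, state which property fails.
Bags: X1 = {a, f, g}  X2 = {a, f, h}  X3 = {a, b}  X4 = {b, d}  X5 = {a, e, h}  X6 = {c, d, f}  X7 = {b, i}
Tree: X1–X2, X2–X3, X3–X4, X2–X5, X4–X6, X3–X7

A tree decomposition must satisfy three properties: every vertex lies in some bag; for every edge, both endpoints lie together in some bag; and for every vertex, the bags containing it form a connected subtree. Here edge (f,b) lies in no bag, so the decomposition is invalid.

No — edge (f,b) lies in no bag.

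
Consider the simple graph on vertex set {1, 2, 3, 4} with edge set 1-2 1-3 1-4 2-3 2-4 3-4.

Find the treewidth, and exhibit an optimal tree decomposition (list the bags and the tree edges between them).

With just one bag of size 4, the width is 4 − 1 = 3, so tw(G) ≤ 3. For the lower bound, the 4 vertices {1, 2, 3, 4} are pairwise adjacent, and any tree decomposition puts a clique entirely inside one bag — forcing width ≥ 3. Hence tw(G) = 3 exactly.

Treewidth 3.
One optimal decomposition is:
Bags: B1 = {1, 2, 3, 4}
Tree: (single bag)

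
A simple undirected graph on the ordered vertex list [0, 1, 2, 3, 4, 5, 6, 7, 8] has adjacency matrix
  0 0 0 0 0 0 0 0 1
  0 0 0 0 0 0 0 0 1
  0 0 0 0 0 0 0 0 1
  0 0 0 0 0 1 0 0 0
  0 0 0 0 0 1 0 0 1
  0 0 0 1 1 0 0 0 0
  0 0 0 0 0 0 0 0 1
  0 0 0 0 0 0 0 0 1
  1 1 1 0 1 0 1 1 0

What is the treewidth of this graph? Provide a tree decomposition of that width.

Treewidth 1.
Bags: B1 = {2, 8}  B2 = {1, 8}  B3 = {4, 8}  B4 = {6, 8}  B5 = {4, 5}  B6 = {3, 5}  B7 = {0, 8}  B8 = {7, 8}
Tree: B1–B2, B1–B3, B1–B4, B3–B5, B5–B6, B4–B7, B7–B8

Every bag has size at most 2, so the width is 2 − 1 = 1 and tw(G) ≤ 1. Any graph with an edge has treewidth ≥ 1, and G has the edge 8–2. Hence tw(G) = 1 exactly.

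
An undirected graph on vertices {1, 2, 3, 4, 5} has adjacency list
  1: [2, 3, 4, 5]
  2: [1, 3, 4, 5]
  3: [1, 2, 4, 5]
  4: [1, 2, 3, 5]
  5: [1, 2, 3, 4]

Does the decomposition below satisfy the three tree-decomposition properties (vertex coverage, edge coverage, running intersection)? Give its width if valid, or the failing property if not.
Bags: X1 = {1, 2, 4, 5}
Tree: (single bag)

No — vertex 3 appears in no bag.

A tree decomposition must satisfy three properties: every vertex lies in some bag; for every edge, both endpoints lie together in some bag; and for every vertex, the bags containing it form a connected subtree. Here vertex 3 appears in no bag, so the decomposition is invalid.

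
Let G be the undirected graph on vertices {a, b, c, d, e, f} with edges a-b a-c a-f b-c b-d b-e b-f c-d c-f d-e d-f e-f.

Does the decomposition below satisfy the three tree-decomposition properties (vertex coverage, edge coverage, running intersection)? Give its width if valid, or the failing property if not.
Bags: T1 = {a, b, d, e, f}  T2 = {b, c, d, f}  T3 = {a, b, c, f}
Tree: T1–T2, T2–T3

A tree decomposition must satisfy three properties: every vertex lies in some bag; for every edge, both endpoints lie together in some bag; and for every vertex, the bags containing it form a connected subtree. Here bags containing vertex a are not connected in the tree, so the decomposition is invalid.

No — bags containing vertex a are not connected in the tree.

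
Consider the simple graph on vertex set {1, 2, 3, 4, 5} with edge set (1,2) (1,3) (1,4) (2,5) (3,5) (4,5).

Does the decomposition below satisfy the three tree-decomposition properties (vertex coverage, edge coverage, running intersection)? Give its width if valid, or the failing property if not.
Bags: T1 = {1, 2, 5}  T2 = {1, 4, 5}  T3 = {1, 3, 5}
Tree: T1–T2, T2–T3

Checking the three conditions: (i) the bags cover all of {1, 2, 3, 4, 5}; (ii) for each edge, some bag contains both endpoints; (iii) the bags containing any fixed vertex form a subtree. All hold, so the decomposition is valid with width 3 − 1 = 2.

Yes; width 2.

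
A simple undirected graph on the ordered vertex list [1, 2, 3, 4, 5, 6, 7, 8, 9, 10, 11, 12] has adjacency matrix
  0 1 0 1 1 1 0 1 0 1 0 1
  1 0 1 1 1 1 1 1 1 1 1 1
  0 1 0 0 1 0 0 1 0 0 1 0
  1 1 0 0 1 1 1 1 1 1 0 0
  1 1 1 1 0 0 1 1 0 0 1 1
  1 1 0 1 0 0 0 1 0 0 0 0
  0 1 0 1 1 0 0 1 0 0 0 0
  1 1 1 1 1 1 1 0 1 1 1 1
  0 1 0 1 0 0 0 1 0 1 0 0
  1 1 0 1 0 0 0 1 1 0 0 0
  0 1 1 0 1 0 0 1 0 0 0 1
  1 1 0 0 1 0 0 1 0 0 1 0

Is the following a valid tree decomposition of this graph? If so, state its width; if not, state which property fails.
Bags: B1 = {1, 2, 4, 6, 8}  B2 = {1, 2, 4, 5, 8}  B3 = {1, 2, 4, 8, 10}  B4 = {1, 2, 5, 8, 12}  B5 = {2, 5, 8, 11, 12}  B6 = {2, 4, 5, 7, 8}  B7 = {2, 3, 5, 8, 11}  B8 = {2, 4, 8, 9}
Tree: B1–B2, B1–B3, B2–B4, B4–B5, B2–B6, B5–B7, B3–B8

A tree decomposition must satisfy three properties: every vertex lies in some bag; for every edge, both endpoints lie together in some bag; and for every vertex, the bags containing it form a connected subtree. Here edge (10,9) lies in no bag, so the decomposition is invalid.

No — edge (10,9) lies in no bag.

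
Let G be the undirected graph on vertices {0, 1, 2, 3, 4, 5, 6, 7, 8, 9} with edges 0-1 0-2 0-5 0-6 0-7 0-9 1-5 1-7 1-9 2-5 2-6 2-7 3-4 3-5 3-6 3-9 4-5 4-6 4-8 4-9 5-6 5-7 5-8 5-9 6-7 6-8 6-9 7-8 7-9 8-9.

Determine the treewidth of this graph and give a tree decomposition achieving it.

Every bag has size at most 5, so the width is 5 − 1 = 4 and tw(G) ≤ 4. On the other hand G contains the 5-clique {0, 1, 5, 7, 9}. A clique must lie in a single bag of any decomposition, so no decomposition can have width below 4. Therefore the treewidth is 4.

Treewidth 4.
One optimal decomposition is:
Bags: B1 = {4, 5, 6, 8, 9}  B2 = {5, 6, 7, 8, 9}  B3 = {0, 5, 6, 7, 9}  B4 = {0, 1, 5, 7, 9}  B5 = {3, 4, 5, 6, 9}  B6 = {0, 2, 5, 6, 7}
Tree: B1–B2, B2–B3, B3–B4, B1–B5, B3–B6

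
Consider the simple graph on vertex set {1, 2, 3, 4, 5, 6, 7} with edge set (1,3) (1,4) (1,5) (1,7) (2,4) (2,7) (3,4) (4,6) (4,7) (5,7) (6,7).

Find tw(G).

2

A width-2 tree decomposition is:
Bags: B1 = {1, 4, 7}  B2 = {1, 3, 4}  B3 = {4, 6, 7}  B4 = {1, 5, 7}  B5 = {2, 4, 7}
Tree: B1–B2, B1–B3, B1–B4, B1–B5
Each bag holds 3 vertices, so the decomposition has width 2, which upper-bounds the treewidth. On the other hand G contains the 3-clique {1, 3, 4}. A clique must lie in a single bag of any decomposition, so no decomposition can have width below 2. Combining the bounds, tw(G) = 2.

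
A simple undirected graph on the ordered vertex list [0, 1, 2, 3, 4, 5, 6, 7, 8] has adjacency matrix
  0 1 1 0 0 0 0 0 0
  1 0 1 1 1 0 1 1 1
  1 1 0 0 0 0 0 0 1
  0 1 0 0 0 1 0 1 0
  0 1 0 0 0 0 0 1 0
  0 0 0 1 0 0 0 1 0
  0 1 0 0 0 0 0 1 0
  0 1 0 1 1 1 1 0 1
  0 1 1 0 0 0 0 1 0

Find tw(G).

2

A width-2 tree decomposition is:
Bags: B1 = {1, 3, 7}  B2 = {1, 6, 7}  B3 = {1, 7, 8}  B4 = {1, 2, 8}  B5 = {0, 1, 2}  B6 = {3, 5, 7}  B7 = {1, 4, 7}
Tree: B1–B2, B1–B3, B3–B4, B4–B5, B1–B6, B1–B7
Each bag holds 3 vertices, so the decomposition has width 2, which upper-bounds the treewidth. On the other hand G contains the 3-clique {0, 1, 2}. A clique must lie in a single bag of any decomposition, so no decomposition can have width below 2. The upper and lower bounds meet at 2, so that is the treewidth.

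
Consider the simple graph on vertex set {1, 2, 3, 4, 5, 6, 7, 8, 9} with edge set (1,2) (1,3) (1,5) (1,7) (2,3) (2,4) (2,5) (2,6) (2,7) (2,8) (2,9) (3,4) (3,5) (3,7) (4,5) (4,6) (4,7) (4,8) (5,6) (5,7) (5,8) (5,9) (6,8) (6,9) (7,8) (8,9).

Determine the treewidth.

A width-4 tree decomposition is:
Bags: B1 = {2, 4, 5, 7, 8}  B2 = {2, 3, 4, 5, 7}  B3 = {1, 2, 3, 5, 7}  B4 = {2, 4, 5, 6, 8}  B5 = {2, 5, 6, 8, 9}
Tree: B1–B2, B2–B3, B1–B4, B4–B5
Every bag has size at most 5, so the width is 5 − 1 = 4 and tw(G) ≤ 4. Conversely, {1, 2, 3, 5, 7} is a clique of size 5, and the vertices of any clique must share a bag in every tree decomposition; so some bag has ≥ 5 vertices and tw(G) ≥ 4. Hence tw(G) = 4 exactly.

4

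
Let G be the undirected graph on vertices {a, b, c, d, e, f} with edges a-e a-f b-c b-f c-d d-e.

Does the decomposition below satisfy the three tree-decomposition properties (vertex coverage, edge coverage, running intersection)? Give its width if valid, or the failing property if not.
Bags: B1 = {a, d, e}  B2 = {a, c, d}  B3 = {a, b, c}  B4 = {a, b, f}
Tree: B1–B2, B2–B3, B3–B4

Yes; width 2.

Every vertex of G appears in some bag (union = {a, b, c, d, e, f}); every edge is covered by a bag; and for each vertex v the set of bags containing v is connected in the bag tree. The decomposition is therefore valid. The largest bag has 3 vertices, so the width is 2.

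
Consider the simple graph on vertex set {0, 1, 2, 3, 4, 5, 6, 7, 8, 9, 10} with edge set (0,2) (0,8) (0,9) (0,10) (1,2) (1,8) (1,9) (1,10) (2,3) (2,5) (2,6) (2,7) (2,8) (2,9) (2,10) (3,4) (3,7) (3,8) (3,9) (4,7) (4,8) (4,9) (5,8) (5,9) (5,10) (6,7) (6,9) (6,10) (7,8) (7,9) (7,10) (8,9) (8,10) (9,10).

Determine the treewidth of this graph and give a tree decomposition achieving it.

Each bag holds 5 vertices, so the decomposition has width 4, which upper-bounds the treewidth. On the other hand G contains the 5-clique {0, 2, 8, 9, 10}. A clique must lie in a single bag of any decomposition, so no decomposition can have width below 4. Combining the bounds, tw(G) = 4.

Treewidth 4.
One such decomposition:
Bags: B1 = {2, 7, 8, 9, 10}  B2 = {2, 3, 7, 8, 9}  B3 = {0, 2, 8, 9, 10}  B4 = {1, 2, 8, 9, 10}  B5 = {3, 4, 7, 8, 9}  B6 = {2, 5, 8, 9, 10}  B7 = {2, 6, 7, 9, 10}
Tree: B1–B2, B1–B3, B3–B4, B2–B5, B1–B6, B1–B7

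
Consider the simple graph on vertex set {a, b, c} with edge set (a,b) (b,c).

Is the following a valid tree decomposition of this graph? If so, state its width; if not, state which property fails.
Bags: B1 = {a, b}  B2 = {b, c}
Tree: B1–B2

Every vertex of G appears in some bag (union = {a, b, c}); every edge is covered by a bag; and for each vertex v the set of bags containing v is connected in the bag tree. The decomposition is therefore valid. The largest bag has 2 vertices, so the width is 1.

Yes; width 1.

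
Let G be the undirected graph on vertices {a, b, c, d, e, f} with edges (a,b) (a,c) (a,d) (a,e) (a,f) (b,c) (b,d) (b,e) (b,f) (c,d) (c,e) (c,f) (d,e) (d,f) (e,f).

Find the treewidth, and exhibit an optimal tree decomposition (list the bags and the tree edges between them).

A single bag containing all 6 vertices is trivially a valid decomposition of width 5. For the lower bound, the 6 vertices {a, b, c, d, e, f} are pairwise adjacent, and any tree decomposition puts a clique entirely inside one bag — forcing width ≥ 5. Combining the bounds, tw(G) = 5.

Treewidth 5.
One such decomposition:
Bags: B1 = {a, b, c, d, e, f}
Tree: (single bag)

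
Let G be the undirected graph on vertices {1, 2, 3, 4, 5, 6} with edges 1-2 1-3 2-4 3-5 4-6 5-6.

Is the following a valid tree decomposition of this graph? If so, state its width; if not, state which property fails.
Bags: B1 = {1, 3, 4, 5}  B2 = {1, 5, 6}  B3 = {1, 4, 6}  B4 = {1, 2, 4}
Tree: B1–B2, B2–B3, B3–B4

No — bags containing vertex 4 are not connected in the tree.

A tree decomposition must satisfy three properties: every vertex lies in some bag; for every edge, both endpoints lie together in some bag; and for every vertex, the bags containing it form a connected subtree. Here bags containing vertex 4 are not connected in the tree, so the decomposition is invalid.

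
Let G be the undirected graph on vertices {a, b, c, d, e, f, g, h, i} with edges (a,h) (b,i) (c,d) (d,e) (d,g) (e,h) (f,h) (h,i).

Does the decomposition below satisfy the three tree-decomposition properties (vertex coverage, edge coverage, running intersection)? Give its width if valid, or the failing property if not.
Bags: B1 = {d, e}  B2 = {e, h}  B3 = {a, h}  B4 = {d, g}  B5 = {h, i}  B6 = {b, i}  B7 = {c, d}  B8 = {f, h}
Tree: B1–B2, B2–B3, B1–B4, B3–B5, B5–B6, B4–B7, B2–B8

Checking the three conditions: (i) the bags cover all of {a, b, c, d, e, f, g, h, i}; (ii) for each edge, some bag contains both endpoints; (iii) the bags containing any fixed vertex form a subtree. All hold, so the decomposition is valid with width 2 − 1 = 1.

Yes; width 1.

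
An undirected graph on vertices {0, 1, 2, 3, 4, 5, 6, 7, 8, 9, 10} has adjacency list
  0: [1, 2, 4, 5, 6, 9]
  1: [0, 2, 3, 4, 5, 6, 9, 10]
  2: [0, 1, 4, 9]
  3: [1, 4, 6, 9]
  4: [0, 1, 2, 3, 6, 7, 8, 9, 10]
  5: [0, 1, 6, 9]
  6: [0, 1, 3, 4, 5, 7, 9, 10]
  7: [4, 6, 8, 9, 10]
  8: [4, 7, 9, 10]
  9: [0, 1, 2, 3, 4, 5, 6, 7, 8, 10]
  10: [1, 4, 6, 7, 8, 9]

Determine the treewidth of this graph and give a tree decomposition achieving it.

The largest bag has 5 vertices, giving width 4; this decomposition certifies tw(G) ≤ 4. For the lower bound, the 5 vertices {4, 7, 8, 9, 10} are pairwise adjacent, and any tree decomposition puts a clique entirely inside one bag — forcing width ≥ 4. Combining the bounds, tw(G) = 4.

Treewidth 4.
One optimal decomposition is:
Bags: B1 = {1, 4, 6, 9, 10}  B2 = {4, 6, 7, 9, 10}  B3 = {0, 1, 4, 6, 9}  B4 = {4, 7, 8, 9, 10}  B5 = {0, 1, 5, 6, 9}  B6 = {0, 1, 2, 4, 9}  B7 = {1, 3, 4, 6, 9}
Tree: B1–B2, B1–B3, B2–B4, B3–B5, B3–B6, B1–B7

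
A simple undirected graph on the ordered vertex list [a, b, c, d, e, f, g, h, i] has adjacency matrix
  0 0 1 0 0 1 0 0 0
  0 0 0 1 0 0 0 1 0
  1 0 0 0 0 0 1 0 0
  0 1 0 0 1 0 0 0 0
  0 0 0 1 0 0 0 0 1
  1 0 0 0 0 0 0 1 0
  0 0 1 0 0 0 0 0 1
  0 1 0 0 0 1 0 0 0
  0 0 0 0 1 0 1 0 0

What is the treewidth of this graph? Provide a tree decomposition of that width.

Treewidth 2.
One optimal decomposition is:
Bags: B1 = {c, g, i}  B2 = {c, e, i}  B3 = {c, d, e}  B4 = {b, c, d}  B5 = {b, c, h}  B6 = {c, f, h}  B7 = {a, c, f}
Tree: B1–B2, B2–B3, B3–B4, B4–B5, B5–B6, B6–B7

Every bag has size at most 3, so the width is 3 − 1 = 2 and tw(G) ≤ 2. Since c–g–i–e–d–b–h–f–a–c is a cycle in G, G is not acyclic. Forests are exactly the graphs of treewidth ≤ 1, so tw(G) ≥ 2. The upper and lower bounds meet at 2, so that is the treewidth.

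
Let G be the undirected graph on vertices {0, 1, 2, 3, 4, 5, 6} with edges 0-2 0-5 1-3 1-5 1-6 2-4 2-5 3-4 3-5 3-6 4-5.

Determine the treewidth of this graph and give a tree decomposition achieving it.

Treewidth 2.
Bags: B1 = {1, 3, 5}  B2 = {1, 3, 6}  B3 = {3, 4, 5}  B4 = {2, 4, 5}  B5 = {0, 2, 5}
Tree: B1–B2, B1–B3, B3–B4, B4–B5

Each bag holds 3 vertices, so the decomposition has width 2, which upper-bounds the treewidth. Conversely, {1, 3, 5} is a clique of size 3, and the vertices of any clique must share a bag in every tree decomposition; so some bag has ≥ 3 vertices and tw(G) ≥ 2. The upper and lower bounds meet at 2, so that is the treewidth.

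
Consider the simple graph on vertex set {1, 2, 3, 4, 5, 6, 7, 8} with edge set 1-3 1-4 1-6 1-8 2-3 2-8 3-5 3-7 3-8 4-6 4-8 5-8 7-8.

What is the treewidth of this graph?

A width-2 tree decomposition is:
Bags: B1 = {3, 7, 8}  B2 = {1, 3, 8}  B3 = {2, 3, 8}  B4 = {3, 5, 8}  B5 = {1, 4, 8}  B6 = {1, 4, 6}
Tree: B1–B2, B1–B3, B1–B4, B2–B5, B5–B6
Each bag holds 3 vertices, so the decomposition has width 2, which upper-bounds the treewidth. For the lower bound, the 3 vertices {1, 3, 8} are pairwise adjacent, and any tree decomposition puts a clique entirely inside one bag — forcing width ≥ 2. Combining the bounds, tw(G) = 2.

2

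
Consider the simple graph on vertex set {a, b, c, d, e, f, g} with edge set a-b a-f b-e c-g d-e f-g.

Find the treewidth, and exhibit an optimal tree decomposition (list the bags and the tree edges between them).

Treewidth 1.
One such decomposition:
Bags: B1 = {c, g}  B2 = {f, g}  B3 = {a, f}  B4 = {a, b}  B5 = {b, e}  B6 = {d, e}
Tree: B1–B2, B2–B3, B3–B4, B4–B5, B5–B6

Every bag has size at most 2, so the width is 2 − 1 = 1 and tw(G) ≤ 1. G has an edge, so its treewidth is at least 1. Hence tw(G) = 1 exactly.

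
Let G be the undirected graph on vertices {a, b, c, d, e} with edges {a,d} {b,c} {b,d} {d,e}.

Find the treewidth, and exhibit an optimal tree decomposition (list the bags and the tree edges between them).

The largest bag has 2 vertices, giving width 1; this decomposition certifies tw(G) ≤ 1. Any graph with an edge has treewidth ≥ 1, and G has the edge d–b. The upper and lower bounds meet at 1, so that is the treewidth.

Treewidth 1.
One such decomposition:
Bags: B1 = {b, d}  B2 = {b, c}  B3 = {a, d}  B4 = {d, e}
Tree: B1–B2, B1–B3, B1–B4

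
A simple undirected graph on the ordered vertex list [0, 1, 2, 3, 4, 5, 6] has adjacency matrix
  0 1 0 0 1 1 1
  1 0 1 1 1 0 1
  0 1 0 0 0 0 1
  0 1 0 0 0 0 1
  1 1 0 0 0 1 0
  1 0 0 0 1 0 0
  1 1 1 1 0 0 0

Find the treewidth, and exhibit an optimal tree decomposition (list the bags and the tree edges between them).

Every bag has size at most 3, so the width is 3 − 1 = 2 and tw(G) ≤ 2. On the other hand G contains the 3-clique {0, 1, 4}. A clique must lie in a single bag of any decomposition, so no decomposition can have width below 2. The upper and lower bounds meet at 2, so that is the treewidth.

Treewidth 2.
One optimal decomposition is:
Bags: B1 = {0, 1, 6}  B2 = {1, 3, 6}  B3 = {0, 1, 4}  B4 = {1, 2, 6}  B5 = {0, 4, 5}
Tree: B1–B2, B1–B3, B2–B4, B3–B5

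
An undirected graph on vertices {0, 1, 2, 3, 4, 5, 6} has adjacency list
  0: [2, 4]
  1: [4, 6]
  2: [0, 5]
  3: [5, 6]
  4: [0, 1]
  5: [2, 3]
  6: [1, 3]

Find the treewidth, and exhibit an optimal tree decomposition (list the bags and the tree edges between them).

Each bag holds 3 vertices, so the decomposition has width 2, which upper-bounds the treewidth. For the lower bound, G contains the cycle 6–1–4–0–2–5–3–6, so G is not a forest; only forests have treewidth ≤ 1, hence tw(G) ≥ 2. Hence tw(G) = 2 exactly.

Treewidth 2.
Bags: B1 = {1, 4, 6}  B2 = {0, 4, 6}  B3 = {0, 2, 6}  B4 = {2, 5, 6}  B5 = {3, 5, 6}
Tree: B1–B2, B2–B3, B3–B4, B4–B5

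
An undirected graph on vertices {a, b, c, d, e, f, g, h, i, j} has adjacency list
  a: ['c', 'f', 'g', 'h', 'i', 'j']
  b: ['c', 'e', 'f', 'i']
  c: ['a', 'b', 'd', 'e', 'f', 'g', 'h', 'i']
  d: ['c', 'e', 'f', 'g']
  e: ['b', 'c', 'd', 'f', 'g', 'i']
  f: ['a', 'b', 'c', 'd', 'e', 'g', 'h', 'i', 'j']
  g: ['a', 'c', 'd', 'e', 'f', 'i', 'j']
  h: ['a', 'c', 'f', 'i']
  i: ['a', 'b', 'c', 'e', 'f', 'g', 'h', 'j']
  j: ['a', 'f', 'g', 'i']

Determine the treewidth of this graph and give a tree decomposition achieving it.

The largest bag has 5 vertices, giving width 4; this decomposition certifies tw(G) ≤ 4. On the other hand G contains the 5-clique {c, d, e, f, g}. A clique must lie in a single bag of any decomposition, so no decomposition can have width below 4. Hence tw(G) = 4 exactly.

Treewidth 4.
Bags: B1 = {a, c, f, g, i}  B2 = {c, e, f, g, i}  B3 = {b, c, e, f, i}  B4 = {c, d, e, f, g}  B5 = {a, f, g, i, j}  B6 = {a, c, f, h, i}
Tree: B1–B2, B2–B3, B2–B4, B1–B5, B1–B6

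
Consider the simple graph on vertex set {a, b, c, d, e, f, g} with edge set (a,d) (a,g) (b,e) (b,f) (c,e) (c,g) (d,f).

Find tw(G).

2

A width-2 tree decomposition is:
Bags: B1 = {c, e, g}  B2 = {a, e, g}  B3 = {a, d, e}  B4 = {d, e, f}  B5 = {b, e, f}
Tree: B1–B2, B2–B3, B3–B4, B4–B5
Each bag holds 3 vertices, so the decomposition has width 2, which upper-bounds the treewidth. The edges e–c–g–a–d–f–b–e form a cycle, so G is not a tree and its treewidth is at least 2. Combining the bounds, tw(G) = 2.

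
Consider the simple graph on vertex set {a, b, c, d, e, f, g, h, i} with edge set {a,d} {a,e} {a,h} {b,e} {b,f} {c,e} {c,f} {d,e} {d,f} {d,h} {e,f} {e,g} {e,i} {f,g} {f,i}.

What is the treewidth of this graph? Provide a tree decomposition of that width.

Every bag has size at most 3, so the width is 3 − 1 = 2 and tw(G) ≤ 2. On the other hand G contains the 3-clique {a, d, e}. A clique must lie in a single bag of any decomposition, so no decomposition can have width below 2. Hence tw(G) = 2 exactly.

Treewidth 2.
One such decomposition:
Bags: B1 = {e, f, i}  B2 = {c, e, f}  B3 = {d, e, f}  B4 = {b, e, f}  B5 = {a, d, e}  B6 = {e, f, g}  B7 = {a, d, h}
Tree: B1–B2, B2–B3, B1–B4, B3–B5, B4–B6, B5–B7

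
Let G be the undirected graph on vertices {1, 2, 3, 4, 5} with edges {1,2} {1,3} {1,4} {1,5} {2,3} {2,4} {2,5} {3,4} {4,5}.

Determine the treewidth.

3

A width-3 tree decomposition is:
Bags: B1 = {1, 2, 3, 4}  B2 = {1, 2, 4, 5}
Tree: B1–B2
Every bag has size at most 4, so the width is 4 − 1 = 3 and tw(G) ≤ 3. For the lower bound, the 4 vertices {1, 2, 3, 4} are pairwise adjacent, and any tree decomposition puts a clique entirely inside one bag — forcing width ≥ 3. Therefore the treewidth is 3.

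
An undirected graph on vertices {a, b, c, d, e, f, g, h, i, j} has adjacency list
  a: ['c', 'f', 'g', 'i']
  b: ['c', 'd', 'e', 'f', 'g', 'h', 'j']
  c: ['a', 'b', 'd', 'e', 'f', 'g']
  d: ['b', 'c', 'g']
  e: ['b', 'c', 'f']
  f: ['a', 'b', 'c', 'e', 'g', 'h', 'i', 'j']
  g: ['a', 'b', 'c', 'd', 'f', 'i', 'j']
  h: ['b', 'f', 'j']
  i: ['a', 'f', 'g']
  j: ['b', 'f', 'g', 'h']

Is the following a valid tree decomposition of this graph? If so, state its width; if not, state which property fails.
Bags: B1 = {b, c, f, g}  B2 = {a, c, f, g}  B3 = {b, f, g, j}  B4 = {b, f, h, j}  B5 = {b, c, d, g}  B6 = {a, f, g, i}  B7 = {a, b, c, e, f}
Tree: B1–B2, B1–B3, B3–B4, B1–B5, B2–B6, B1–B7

A tree decomposition must satisfy three properties: every vertex lies in some bag; for every edge, both endpoints lie together in some bag; and for every vertex, the bags containing it form a connected subtree. Here bags containing vertex a are not connected in the tree, so the decomposition is invalid.

No — bags containing vertex a are not connected in the tree.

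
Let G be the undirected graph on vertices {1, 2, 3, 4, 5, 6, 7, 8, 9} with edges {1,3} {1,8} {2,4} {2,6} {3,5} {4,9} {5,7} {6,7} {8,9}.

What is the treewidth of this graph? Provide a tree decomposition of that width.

Every bag has size at most 3, so the width is 3 − 1 = 2 and tw(G) ≤ 2. Since 1–8–9–4–2–6–7–5–3–1 is a cycle in G, G is not acyclic. Forests are exactly the graphs of treewidth ≤ 1, so tw(G) ≥ 2. Therefore the treewidth is 2.

Treewidth 2.
One optimal decomposition is:
Bags: B1 = {1, 8, 9}  B2 = {1, 4, 9}  B3 = {1, 2, 4}  B4 = {1, 2, 6}  B5 = {1, 6, 7}  B6 = {1, 5, 7}  B7 = {1, 3, 5}
Tree: B1–B2, B2–B3, B3–B4, B4–B5, B5–B6, B6–B7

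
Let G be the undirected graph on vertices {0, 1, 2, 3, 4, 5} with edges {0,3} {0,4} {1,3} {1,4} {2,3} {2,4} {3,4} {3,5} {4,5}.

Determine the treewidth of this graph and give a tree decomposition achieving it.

Every bag has size at most 3, so the width is 3 − 1 = 2 and tw(G) ≤ 2. On the other hand G contains the 3-clique {0, 3, 4}. A clique must lie in a single bag of any decomposition, so no decomposition can have width below 2. Combining the bounds, tw(G) = 2.

Treewidth 2.
One such decomposition:
Bags: B1 = {1, 3, 4}  B2 = {0, 3, 4}  B3 = {2, 3, 4}  B4 = {3, 4, 5}
Tree: B1–B2, B2–B3, B3–B4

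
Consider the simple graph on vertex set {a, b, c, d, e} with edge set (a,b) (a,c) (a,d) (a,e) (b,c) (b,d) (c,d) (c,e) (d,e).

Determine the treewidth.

A width-3 tree decomposition is:
Bags: B1 = {a, b, c, d}  B2 = {a, c, d, e}
Tree: B1–B2
Every bag has size at most 4, so the width is 4 − 1 = 3 and tw(G) ≤ 3. Conversely, {a, c, d, e} is a clique of size 4, and the vertices of any clique must share a bag in every tree decomposition; so some bag has ≥ 4 vertices and tw(G) ≥ 3. The upper and lower bounds meet at 3, so that is the treewidth.

3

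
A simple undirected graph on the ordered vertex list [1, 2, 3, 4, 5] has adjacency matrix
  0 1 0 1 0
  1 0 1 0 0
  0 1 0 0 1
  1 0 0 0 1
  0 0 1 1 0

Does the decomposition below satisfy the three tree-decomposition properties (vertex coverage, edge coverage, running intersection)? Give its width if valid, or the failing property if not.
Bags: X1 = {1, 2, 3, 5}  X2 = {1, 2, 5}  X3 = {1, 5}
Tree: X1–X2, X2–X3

A tree decomposition must satisfy three properties: every vertex lies in some bag; for every edge, both endpoints lie together in some bag; and for every vertex, the bags containing it form a connected subtree. Here vertex 4 appears in no bag, so the decomposition is invalid.

No — vertex 4 appears in no bag.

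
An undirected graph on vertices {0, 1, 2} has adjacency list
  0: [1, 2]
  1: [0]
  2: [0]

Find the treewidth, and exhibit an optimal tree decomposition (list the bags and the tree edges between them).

Treewidth 1.
Bags: B1 = {0, 1}  B2 = {0, 2}
Tree: B1–B2

The largest bag has 2 vertices, giving width 1; this decomposition certifies tw(G) ≤ 1. G has an edge, so its treewidth is at least 1. The upper and lower bounds meet at 1, so that is the treewidth.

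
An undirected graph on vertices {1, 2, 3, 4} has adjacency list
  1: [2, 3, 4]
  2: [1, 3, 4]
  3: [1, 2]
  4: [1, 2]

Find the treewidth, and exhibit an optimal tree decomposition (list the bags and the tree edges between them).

The largest bag has 3 vertices, giving width 2; this decomposition certifies tw(G) ≤ 2. Conversely, {1, 2, 3} is a clique of size 3, and the vertices of any clique must share a bag in every tree decomposition; so some bag has ≥ 3 vertices and tw(G) ≥ 2. Combining the bounds, tw(G) = 2.

Treewidth 2.
Bags: B1 = {1, 2, 4}  B2 = {1, 2, 3}
Tree: B1–B2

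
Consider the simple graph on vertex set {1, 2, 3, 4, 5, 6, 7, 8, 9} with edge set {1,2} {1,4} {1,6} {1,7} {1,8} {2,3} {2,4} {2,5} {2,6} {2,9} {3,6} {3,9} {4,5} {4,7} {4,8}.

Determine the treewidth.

2

A width-2 tree decomposition is:
Bags: B1 = {1, 4, 8}  B2 = {1, 2, 4}  B3 = {1, 2, 6}  B4 = {2, 3, 6}  B5 = {2, 3, 9}  B6 = {1, 4, 7}  B7 = {2, 4, 5}
Tree: B1–B2, B2–B3, B3–B4, B4–B5, B2–B6, B2–B7
Each bag holds 3 vertices, so the decomposition has width 2, which upper-bounds the treewidth. For the lower bound, the 3 vertices {1, 4, 8} are pairwise adjacent, and any tree decomposition puts a clique entirely inside one bag — forcing width ≥ 2. The upper and lower bounds meet at 2, so that is the treewidth.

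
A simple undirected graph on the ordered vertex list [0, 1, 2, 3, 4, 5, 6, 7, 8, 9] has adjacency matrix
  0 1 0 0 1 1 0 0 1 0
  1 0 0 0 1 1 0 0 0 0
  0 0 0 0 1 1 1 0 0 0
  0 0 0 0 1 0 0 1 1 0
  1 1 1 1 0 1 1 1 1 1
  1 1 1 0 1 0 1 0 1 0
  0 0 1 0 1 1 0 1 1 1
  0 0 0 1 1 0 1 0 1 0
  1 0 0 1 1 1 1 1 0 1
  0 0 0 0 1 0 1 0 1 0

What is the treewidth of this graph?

A width-3 tree decomposition is:
Bags: B1 = {2, 4, 5, 6}  B2 = {4, 5, 6, 8}  B3 = {4, 6, 7, 8}  B4 = {0, 4, 5, 8}  B5 = {3, 4, 7, 8}  B6 = {0, 1, 4, 5}  B7 = {4, 6, 8, 9}
Tree: B1–B2, B2–B3, B2–B4, B3–B5, B4–B6, B3–B7
Every bag has size at most 4, so the width is 4 − 1 = 3 and tw(G) ≤ 3. For the lower bound, the 4 vertices {0, 4, 5, 8} are pairwise adjacent, and any tree decomposition puts a clique entirely inside one bag — forcing width ≥ 3. Therefore the treewidth is 3.

3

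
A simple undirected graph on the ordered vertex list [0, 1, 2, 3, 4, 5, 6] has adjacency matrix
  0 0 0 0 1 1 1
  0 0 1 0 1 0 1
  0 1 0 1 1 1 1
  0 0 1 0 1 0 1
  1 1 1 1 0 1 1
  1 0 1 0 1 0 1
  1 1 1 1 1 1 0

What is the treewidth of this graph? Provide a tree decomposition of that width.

Treewidth 3.
Bags: B1 = {0, 4, 5, 6}  B2 = {2, 4, 5, 6}  B3 = {1, 2, 4, 6}  B4 = {2, 3, 4, 6}
Tree: B1–B2, B2–B3, B3–B4

Every bag has size at most 4, so the width is 4 − 1 = 3 and tw(G) ≤ 3. On the other hand G contains the 4-clique {0, 4, 5, 6}. A clique must lie in a single bag of any decomposition, so no decomposition can have width below 3. Combining the bounds, tw(G) = 3.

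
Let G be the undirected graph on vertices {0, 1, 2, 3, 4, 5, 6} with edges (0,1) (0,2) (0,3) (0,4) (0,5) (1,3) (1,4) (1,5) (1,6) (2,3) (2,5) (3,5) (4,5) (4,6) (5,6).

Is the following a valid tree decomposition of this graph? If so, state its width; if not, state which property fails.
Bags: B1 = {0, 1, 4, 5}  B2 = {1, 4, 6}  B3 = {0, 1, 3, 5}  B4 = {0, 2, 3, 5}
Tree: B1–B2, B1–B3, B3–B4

A tree decomposition must satisfy three properties: every vertex lies in some bag; for every edge, both endpoints lie together in some bag; and for every vertex, the bags containing it form a connected subtree. Here edge (5,6) lies in no bag, so the decomposition is invalid.

No — edge (5,6) lies in no bag.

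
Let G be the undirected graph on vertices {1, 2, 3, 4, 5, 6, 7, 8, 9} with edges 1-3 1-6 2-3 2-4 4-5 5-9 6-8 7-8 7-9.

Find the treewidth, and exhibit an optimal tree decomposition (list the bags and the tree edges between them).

Treewidth 2.
One optimal decomposition is:
Bags: B1 = {1, 3, 6}  B2 = {3, 6, 8}  B3 = {3, 7, 8}  B4 = {3, 7, 9}  B5 = {3, 5, 9}  B6 = {3, 4, 5}  B7 = {2, 3, 4}
Tree: B1–B2, B2–B3, B3–B4, B4–B5, B5–B6, B6–B7

Each bag holds 3 vertices, so the decomposition has width 2, which upper-bounds the treewidth. Since 3–1–6–8–7–9–5–4–2–3 is a cycle in G, G is not acyclic. Forests are exactly the graphs of treewidth ≤ 1, so tw(G) ≥ 2. Combining the bounds, tw(G) = 2.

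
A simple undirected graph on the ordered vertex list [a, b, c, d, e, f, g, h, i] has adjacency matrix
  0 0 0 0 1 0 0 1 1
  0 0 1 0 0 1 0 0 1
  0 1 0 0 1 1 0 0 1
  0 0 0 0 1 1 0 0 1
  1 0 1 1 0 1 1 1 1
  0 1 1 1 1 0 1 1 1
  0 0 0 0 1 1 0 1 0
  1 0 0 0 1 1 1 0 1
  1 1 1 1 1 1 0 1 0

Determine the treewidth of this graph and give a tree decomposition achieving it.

Every bag has size at most 4, so the width is 4 − 1 = 3 and tw(G) ≤ 3. On the other hand G contains the 4-clique {a, e, h, i}. A clique must lie in a single bag of any decomposition, so no decomposition can have width below 3. Combining the bounds, tw(G) = 3.

Treewidth 3.
Bags: B1 = {e, f, h, i}  B2 = {c, e, f, i}  B3 = {b, c, f, i}  B4 = {e, f, g, h}  B5 = {d, e, f, i}  B6 = {a, e, h, i}
Tree: B1–B2, B2–B3, B1–B4, B2–B5, B1–B6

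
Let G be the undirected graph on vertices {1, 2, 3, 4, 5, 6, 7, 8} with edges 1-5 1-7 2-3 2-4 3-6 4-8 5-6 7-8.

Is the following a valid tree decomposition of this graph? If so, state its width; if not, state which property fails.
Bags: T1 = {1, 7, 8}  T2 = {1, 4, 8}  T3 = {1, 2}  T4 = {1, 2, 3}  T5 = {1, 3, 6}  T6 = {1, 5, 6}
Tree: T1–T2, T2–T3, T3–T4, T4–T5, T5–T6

No — edge (4,2) lies in no bag.

A tree decomposition must satisfy three properties: every vertex lies in some bag; for every edge, both endpoints lie together in some bag; and for every vertex, the bags containing it form a connected subtree. Here edge (4,2) lies in no bag, so the decomposition is invalid.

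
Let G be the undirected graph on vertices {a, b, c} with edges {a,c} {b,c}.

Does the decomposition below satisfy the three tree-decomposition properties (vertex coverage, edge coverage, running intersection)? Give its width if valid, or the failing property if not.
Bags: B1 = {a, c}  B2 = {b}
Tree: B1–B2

No — edge (c,b) lies in no bag.

A tree decomposition must satisfy three properties: every vertex lies in some bag; for every edge, both endpoints lie together in some bag; and for every vertex, the bags containing it form a connected subtree. Here edge (c,b) lies in no bag, so the decomposition is invalid.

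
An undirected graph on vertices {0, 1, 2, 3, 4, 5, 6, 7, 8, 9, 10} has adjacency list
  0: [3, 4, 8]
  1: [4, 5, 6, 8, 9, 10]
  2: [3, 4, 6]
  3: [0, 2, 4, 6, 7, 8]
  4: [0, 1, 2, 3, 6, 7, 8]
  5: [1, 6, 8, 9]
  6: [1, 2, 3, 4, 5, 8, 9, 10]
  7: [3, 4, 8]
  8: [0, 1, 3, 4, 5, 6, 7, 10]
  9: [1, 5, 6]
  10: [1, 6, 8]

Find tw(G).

A width-3 tree decomposition is:
Bags: B1 = {3, 4, 6, 8}  B2 = {0, 3, 4, 8}  B3 = {2, 3, 4, 6}  B4 = {3, 4, 7, 8}  B5 = {1, 4, 6, 8}  B6 = {1, 6, 8, 10}  B7 = {1, 5, 6, 8}  B8 = {1, 5, 6, 9}
Tree: B1–B2, B1–B3, B2–B4, B1–B5, B5–B6, B6–B7, B7–B8
Each bag holds 4 vertices, so the decomposition has width 3, which upper-bounds the treewidth. On the other hand G contains the 4-clique {0, 3, 4, 8}. A clique must lie in a single bag of any decomposition, so no decomposition can have width below 3. The upper and lower bounds meet at 3, so that is the treewidth.

3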